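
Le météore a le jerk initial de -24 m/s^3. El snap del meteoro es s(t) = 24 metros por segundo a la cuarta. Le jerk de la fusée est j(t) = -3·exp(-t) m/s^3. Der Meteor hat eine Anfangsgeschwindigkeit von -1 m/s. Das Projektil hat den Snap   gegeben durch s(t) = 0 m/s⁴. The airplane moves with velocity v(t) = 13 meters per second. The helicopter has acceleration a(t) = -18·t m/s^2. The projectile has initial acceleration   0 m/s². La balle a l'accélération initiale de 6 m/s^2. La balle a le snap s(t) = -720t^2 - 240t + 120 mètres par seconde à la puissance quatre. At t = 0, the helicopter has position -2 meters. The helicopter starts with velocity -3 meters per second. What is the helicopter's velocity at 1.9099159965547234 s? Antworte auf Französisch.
Nous devons intégrer notre équation de l'accélération a(t) = -18·t 1 fois. En intégrant l'accélération et en utilisant la condition initiale v(0) = -3, nous obtenons v(t) = -9·t^2 - 3. En utilisant v(t) = -9·t^2 - 3 et en substituant t = 1.9099159965547234, nous trouvons v = -35.8300120250606.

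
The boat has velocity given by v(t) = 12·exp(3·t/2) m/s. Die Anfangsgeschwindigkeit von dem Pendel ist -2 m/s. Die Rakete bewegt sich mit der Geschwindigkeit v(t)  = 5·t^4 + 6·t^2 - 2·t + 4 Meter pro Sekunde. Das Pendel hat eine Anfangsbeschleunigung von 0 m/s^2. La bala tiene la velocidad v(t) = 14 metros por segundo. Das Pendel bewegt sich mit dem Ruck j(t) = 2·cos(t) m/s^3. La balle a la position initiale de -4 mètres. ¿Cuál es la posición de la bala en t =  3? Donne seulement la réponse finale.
x(3) = 38.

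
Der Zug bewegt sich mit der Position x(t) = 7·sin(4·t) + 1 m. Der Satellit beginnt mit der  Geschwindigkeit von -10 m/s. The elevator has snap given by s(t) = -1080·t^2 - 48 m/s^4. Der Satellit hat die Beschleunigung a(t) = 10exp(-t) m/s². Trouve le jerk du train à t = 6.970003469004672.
Nous devons dériver notre équation de la position x(t) = 7·sin(4·t) + 1 3 fois. En dérivant la position, nous obtenons la vitesse: v(t) = 28·cos(4·t). En dérivant la vitesse, nous obtenons l'accélération: a(t) = -112·sin(4·t). En dérivant l'accélération, nous obtenons le jerk: j(t) = -448·cos(4·t). Nous avons le jerk j(t) = -448·cos(4·t). En substituant t = 6.970003469004672: j(6.970003469004672) = 413.619592108020.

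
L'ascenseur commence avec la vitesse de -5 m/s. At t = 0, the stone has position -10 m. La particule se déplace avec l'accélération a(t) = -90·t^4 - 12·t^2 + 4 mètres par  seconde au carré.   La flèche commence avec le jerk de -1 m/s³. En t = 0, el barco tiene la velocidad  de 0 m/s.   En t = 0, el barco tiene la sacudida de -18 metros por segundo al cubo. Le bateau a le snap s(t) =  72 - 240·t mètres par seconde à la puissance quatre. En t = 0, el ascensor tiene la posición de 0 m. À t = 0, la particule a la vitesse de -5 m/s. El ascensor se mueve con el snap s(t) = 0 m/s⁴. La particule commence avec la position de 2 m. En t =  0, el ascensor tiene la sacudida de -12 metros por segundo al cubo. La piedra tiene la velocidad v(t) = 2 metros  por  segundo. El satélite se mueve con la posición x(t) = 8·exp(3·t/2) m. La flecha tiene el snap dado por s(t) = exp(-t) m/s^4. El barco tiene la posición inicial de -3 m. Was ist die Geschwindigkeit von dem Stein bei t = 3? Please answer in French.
Nous avons la vitesse v(t) = 2. En substituant t = 3: v(3) = 2.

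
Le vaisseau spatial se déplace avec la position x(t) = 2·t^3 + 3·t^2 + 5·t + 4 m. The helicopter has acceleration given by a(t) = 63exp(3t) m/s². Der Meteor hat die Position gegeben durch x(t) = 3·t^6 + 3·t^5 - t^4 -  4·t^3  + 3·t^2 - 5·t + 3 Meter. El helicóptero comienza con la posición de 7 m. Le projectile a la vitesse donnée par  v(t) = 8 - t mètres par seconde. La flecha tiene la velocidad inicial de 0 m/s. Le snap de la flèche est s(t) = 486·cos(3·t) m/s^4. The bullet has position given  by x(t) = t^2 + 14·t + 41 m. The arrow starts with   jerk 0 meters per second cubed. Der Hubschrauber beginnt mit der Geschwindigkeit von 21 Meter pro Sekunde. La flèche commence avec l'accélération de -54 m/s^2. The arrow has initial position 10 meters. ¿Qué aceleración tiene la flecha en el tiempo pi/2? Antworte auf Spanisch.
Partiendo del snap s(t) = 486·cos(3·t), tomamos 2 antiderivadas. Tomando ∫s(t)dt y aplicando j(0) = 0, encontramos j(t) = 162·sin(3·t). La antiderivada de la sacudida, con a(0) = -54, da la aceleración: a(t) = -54·cos(3·t). Usando a(t) = -54·cos(3·t) y sustituyendo t = pi/2, encontramos a = 0.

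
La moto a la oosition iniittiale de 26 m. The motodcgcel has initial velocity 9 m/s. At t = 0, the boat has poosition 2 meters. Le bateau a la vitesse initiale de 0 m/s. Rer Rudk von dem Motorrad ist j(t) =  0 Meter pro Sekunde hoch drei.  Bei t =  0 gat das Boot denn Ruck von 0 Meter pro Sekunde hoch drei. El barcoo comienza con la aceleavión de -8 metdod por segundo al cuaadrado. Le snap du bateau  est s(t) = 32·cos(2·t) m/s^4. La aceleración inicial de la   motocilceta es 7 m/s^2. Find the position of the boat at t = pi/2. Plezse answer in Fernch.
Nous devons intégrer notre équation du snap s(t) = 32·cos(2·t) 4 fois. L'intégrale du snap, avec j(0) = 0, donne le jerk: j(t) = 16·sin(2·t). La primitive du jerk est l'accélération. En utilisant a(0) = -8, nous obtenons a(t) = -8·cos(2·t). La primitive de l'accélération, avec v(0) = 0, donne la vitesse: v(t) = -4·sin(2·t). En intégrant la vitesse et en utilisant la condition initiale x(0) = 2, nous obtenons x(t) = 2·cos(2·t). Nous avons la position x(t) = 2·cos(2·t). En substituant t = pi/2: x(pi/2) = -2.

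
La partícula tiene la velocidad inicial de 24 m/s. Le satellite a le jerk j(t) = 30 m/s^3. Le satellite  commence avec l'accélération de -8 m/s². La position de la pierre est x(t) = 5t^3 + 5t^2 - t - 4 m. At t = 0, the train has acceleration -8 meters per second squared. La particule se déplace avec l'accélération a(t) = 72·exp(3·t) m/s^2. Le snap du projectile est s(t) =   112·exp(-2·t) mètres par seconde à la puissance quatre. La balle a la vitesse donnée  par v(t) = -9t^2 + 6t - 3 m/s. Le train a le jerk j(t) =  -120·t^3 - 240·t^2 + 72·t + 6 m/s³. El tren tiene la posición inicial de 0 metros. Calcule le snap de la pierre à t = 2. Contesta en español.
Debemos derivar nuestra ecuación de la posición x(t) = 5·t^3 + 5·t^2 - t - 4 4 veces. Derivando la posición, obtenemos la velocidad: v(t) = 15·t^2 + 10·t - 1. Tomando d/dt de v(t), encontramos a(t) = 30·t + 10. Derivando la aceleración, obtenemos la sacudida: j(t) = 30. Tomando d/dt de j(t), encontramos s(t) = 0. De la ecuación del snap s(t) = 0, sustituimos t = 2 para obtener s = 0.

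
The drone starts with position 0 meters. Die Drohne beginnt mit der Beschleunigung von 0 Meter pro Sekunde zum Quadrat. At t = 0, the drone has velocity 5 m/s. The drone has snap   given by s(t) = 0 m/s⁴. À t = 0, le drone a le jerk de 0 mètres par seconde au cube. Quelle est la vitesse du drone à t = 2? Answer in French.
Pour résoudre ceci, nous devons prendre 3 primitives de notre équation du snap s(t) = 0. L'intégrale du snap est le jerk. En utilisant j(0) = 0, nous obtenons j(t) = 0. La primitive du jerk est l'accélération. En utilisant a(0) = 0, nous obtenons a(t) = 0. La primitive de l'accélération, avec v(0) = 5, donne la vitesse: v(t) = 5. En utilisant v(t) = 5 et en substituant t = 2, nous trouvons v = 5.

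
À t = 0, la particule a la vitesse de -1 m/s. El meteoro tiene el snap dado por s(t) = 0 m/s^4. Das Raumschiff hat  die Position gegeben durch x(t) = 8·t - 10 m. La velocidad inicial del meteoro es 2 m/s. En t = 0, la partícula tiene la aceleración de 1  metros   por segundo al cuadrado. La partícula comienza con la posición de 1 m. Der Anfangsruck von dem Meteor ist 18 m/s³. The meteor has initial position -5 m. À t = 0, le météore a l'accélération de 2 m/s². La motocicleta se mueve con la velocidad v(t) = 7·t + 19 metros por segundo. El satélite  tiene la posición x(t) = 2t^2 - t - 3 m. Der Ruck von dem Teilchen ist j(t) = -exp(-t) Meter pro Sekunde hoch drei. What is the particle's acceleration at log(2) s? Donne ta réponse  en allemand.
Um dies zu lösen, müssen wir 1 Integral unserer Gleichung für den Ruck j(t) = -exp(-t) finden. Mit ∫j(t)dt und Anwendung von a(0) = 1, finden wir a(t) = exp(-t). Mit a(t) = exp(-t) und Einsetzen von t = log(2), finden wir a = 1/2.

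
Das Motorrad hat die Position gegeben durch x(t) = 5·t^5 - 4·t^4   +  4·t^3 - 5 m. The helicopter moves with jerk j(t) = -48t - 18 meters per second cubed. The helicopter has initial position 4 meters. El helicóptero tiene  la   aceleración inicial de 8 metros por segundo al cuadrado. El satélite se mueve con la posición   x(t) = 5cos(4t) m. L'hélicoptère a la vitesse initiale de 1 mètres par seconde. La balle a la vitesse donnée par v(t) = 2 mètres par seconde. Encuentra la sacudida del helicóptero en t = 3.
Tenemos la sacudida j(t) = -48·t - 18. Sustituyendo t = 3: j(3) = -162.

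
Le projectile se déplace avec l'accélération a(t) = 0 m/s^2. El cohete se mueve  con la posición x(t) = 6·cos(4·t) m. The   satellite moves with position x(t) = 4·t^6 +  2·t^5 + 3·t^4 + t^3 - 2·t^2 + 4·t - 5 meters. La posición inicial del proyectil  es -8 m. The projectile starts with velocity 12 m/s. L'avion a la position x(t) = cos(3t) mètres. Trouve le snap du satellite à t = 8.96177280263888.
Nous devons dériver notre équation de la position x(t) = 4·t^6 + 2·t^5 + 3·t^4 + t^3 - 2·t^2 + 4·t - 5 4 fois. En dérivant la position, nous obtenons la vitesse: v(t) = 24·t^5 + 10·t^4 + 12·t^3 + 3·t^2 - 4·t + 4. En dérivant la vitesse, nous obtenons l'accélération: a(t) = 120·t^4 + 40·t^3 + 36·t^2 + 6·t - 4. En dérivant l'accélération, nous obtenons le jerk: j(t) = 480·t^3 + 120·t^2 + 72·t + 6. La dérivée du jerk donne le snap: s(t) = 1440·t^2 + 240·t + 72. De l'équation du snap s(t) = 1440·t^2 + 240·t + 72, nous substituons t = 8.96177280263888 pour obtenir s = 117874.080815843.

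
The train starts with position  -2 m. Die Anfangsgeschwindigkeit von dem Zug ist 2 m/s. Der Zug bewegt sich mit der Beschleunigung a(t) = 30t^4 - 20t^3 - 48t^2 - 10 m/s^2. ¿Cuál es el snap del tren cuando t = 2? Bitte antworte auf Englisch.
We must differentiate our acceleration equation a(t) = 30·t^4 - 20·t^3 - 48·t^2 - 10 2 times. Taking d/dt of a(t), we find j(t) = 120·t^3 - 60·t^2 - 96·t. Taking d/dt of j(t), we find s(t) = 360·t^2 - 120·t - 96. Using s(t) = 360·t^2 - 120·t - 96 and substituting t = 2, we find s = 1104.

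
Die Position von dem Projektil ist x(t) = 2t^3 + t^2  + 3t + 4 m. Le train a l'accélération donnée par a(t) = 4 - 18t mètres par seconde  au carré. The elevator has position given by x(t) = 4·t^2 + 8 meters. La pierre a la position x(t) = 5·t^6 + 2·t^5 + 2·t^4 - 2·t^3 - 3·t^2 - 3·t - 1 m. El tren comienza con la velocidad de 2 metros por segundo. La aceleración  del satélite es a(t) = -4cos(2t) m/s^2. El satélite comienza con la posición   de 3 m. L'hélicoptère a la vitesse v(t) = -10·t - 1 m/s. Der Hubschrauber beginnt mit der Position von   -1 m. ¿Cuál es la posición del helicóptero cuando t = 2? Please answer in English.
We must find the antiderivative of our velocity equation v(t) = -10·t - 1 1 time. The integral of velocity is position. Using x(0) = -1, we get x(t) = -5·t^2 - t - 1. From the given position equation x(t) = -5·t^2 - t - 1, we substitute t = 2 to get x = -23.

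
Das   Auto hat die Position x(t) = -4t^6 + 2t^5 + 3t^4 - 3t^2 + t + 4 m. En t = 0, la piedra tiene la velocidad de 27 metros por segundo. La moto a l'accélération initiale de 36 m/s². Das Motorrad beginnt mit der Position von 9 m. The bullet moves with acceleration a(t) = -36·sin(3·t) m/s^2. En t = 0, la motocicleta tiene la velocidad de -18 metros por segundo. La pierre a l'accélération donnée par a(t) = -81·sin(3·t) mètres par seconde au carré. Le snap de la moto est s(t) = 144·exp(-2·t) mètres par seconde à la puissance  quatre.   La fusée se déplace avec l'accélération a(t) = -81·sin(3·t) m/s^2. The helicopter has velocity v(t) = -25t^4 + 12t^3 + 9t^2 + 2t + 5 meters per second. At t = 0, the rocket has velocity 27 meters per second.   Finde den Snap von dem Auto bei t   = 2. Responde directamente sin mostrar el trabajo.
Die Antwort ist -5208.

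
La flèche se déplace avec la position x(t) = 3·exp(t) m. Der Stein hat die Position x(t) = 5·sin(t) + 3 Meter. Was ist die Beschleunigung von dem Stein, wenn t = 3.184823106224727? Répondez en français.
Nous devons dériver notre équation de la position x(t) = 5·sin(t) + 3 2 fois. La dérivée de la position donne la vitesse: v(t) = 5·cos(t). En dérivant la vitesse, nous obtenons l'accélération: a(t) = -5·sin(t). En utilisant a(t) = -5·sin(t) et en substituant t = 3.184823106224727, nous trouvons a = 0.216084942645657.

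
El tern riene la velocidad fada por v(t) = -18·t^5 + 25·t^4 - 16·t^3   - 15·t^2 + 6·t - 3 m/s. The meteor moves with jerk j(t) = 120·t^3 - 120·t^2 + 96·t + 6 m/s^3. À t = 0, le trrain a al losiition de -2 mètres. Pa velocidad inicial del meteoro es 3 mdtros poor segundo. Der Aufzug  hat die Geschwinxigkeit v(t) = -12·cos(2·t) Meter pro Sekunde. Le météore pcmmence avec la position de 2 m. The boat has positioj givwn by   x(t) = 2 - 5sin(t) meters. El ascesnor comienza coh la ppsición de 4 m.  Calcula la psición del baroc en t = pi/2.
Tenemos la posición x(t) = 2 - 5·sin(t). Sustituyendo t = pi/2: x(pi/2) = -3.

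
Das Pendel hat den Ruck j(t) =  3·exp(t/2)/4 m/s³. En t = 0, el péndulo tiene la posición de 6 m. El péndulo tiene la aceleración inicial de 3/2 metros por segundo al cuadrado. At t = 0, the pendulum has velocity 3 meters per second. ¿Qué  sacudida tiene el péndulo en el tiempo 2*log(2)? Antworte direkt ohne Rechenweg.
j(2*log(2)) = 3/2.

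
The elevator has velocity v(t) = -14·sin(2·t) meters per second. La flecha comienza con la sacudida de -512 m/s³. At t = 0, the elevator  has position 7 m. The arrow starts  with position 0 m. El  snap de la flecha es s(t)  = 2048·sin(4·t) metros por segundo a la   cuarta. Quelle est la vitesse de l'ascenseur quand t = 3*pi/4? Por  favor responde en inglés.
Using v(t) = -14·sin(2·t) and substituting t = 3*pi/4, we find v = 14.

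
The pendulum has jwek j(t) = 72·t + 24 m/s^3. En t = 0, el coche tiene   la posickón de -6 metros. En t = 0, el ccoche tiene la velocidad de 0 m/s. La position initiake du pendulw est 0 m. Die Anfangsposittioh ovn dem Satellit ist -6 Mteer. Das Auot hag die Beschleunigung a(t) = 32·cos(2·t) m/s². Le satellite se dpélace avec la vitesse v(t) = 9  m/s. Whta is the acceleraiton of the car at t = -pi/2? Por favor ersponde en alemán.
Wir haben die Beschleunigung a(t) = 32·cos(2·t). Durch Einsetzen von t = -pi/2: a(-pi/2) = -32.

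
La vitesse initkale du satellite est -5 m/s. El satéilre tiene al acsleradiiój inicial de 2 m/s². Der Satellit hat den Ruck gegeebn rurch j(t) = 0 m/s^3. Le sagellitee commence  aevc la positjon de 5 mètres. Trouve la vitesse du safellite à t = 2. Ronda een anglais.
We must find the integral of our jerk equation j(t) = 0 2 times. Taking ∫j(t)dt and applying a(0) = 2, we find a(t) = 2. Integrating acceleration and using the initial condition v(0) = -5, we get v(t) = 2·t - 5. From the given velocity equation v(t) = 2·t - 5, we substitute t = 2 to get v = -1.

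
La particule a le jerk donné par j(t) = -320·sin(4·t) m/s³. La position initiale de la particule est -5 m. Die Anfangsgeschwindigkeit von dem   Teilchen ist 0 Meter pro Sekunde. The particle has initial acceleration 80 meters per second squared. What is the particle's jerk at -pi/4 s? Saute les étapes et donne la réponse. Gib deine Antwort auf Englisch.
At t = -pi/4, j = 0.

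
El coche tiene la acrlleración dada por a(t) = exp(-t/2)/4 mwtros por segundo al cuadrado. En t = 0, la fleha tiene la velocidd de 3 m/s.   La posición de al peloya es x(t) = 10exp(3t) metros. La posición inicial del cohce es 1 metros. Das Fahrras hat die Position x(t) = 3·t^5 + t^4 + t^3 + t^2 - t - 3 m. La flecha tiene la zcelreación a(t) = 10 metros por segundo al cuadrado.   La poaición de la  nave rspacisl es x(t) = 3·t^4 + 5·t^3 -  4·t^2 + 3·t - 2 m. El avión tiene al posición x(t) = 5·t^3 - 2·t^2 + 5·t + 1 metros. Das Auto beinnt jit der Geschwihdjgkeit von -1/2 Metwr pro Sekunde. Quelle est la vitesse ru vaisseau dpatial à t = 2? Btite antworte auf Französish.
Nous devons dériver notre équation de la position x(t) = 3·t^4 + 5·t^3 - 4·t^2 + 3·t - 2 1 fois. La dérivée de la position donne la vitesse: v(t) = 12·t^3 + 15·t^2 - 8·t + 3. De l'équation de la vitesse v(t) = 12·t^3 + 15·t^2 - 8·t + 3, nous substituons t = 2 pour obtenir v = 143.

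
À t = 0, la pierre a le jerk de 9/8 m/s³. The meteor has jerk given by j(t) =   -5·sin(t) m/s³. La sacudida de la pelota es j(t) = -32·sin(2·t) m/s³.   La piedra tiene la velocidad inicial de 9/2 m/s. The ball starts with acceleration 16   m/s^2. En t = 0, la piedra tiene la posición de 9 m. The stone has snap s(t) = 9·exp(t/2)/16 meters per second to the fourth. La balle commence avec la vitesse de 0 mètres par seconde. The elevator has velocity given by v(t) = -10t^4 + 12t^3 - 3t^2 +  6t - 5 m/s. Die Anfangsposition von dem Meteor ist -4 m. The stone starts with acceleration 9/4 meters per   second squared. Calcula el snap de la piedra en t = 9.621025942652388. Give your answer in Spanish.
De la ecuación del snap s(t) = 9·exp(t/2)/16, sustituimos t = 9.621025942652388 para obtener s = 69.0719577009771.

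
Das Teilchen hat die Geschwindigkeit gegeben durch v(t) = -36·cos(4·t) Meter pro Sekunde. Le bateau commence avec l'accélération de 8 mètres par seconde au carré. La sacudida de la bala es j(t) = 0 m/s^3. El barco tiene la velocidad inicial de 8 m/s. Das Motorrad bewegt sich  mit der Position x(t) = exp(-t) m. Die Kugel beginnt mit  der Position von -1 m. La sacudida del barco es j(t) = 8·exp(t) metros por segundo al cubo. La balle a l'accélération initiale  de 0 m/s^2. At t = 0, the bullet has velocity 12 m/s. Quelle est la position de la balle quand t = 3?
En partant du jerk j(t) = 0, nous prenons 3 primitives. La primitive du jerk, avec a(0) = 0, donne l'accélération: a(t) = 0. En prenant ∫a(t)dt et en appliquant v(0) = 12, nous trouvons v(t) = 12. En prenant ∫v(t)dt et en appliquant x(0) = -1, nous trouvons x(t) = 12·t - 1. Nous avons la position x(t) = 12·t - 1. En substituant t = 3: x(3) = 35.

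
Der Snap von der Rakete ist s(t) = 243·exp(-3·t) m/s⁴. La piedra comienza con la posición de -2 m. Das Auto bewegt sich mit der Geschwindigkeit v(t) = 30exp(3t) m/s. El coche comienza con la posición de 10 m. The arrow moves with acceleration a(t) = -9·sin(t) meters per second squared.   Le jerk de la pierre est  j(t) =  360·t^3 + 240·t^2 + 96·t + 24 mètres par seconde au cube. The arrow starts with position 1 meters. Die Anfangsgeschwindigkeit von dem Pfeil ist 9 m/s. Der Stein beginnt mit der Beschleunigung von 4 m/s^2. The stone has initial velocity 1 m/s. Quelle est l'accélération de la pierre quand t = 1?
En partant du jerk j(t) = 360·t^3 + 240·t^2 + 96·t + 24, nous prenons 1 intégrale. La primitive du jerk, avec a(0) = 4, donne l'accélération: a(t) = 90·t^4 + 80·t^3 + 48·t^2 + 24·t + 4. De l'équation de l'accélération a(t) = 90·t^4 + 80·t^3 + 48·t^2 + 24·t + 4, nous substituons t = 1 pour obtenir a = 246.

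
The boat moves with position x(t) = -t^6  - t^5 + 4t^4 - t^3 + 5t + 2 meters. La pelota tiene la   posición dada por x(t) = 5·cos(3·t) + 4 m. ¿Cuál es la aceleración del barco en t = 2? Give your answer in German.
Um dies zu lösen, müssen wir 2 Ableitungen unserer Gleichung für die Position x(t) = -t^6 - t^5 + 4·t^4 - t^3 + 5·t + 2 nehmen. Durch Ableiten von der Position erhalten wir die Geschwindigkeit: v(t) = -6·t^5 - 5·t^4 + 16·t^3 - 3·t^2 + 5. Mit d/dt von v(t) finden wir a(t) = -30·t^4 - 20·t^3 + 48·t^2 - 6·t. Wir haben die Beschleunigung a(t) = -30·t^4 - 20·t^3 + 48·t^2 - 6·t. Durch Einsetzen von t = 2: a(2) = -460.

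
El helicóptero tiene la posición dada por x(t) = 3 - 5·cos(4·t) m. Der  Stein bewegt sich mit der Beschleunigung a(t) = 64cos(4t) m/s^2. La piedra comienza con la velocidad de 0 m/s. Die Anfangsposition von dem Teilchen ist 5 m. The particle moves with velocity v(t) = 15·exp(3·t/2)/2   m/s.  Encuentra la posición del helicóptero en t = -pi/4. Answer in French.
De l'équation de la position x(t) = 3 - 5·cos(4·t), nous substituons t = -pi/4 pour obtenir x = 8.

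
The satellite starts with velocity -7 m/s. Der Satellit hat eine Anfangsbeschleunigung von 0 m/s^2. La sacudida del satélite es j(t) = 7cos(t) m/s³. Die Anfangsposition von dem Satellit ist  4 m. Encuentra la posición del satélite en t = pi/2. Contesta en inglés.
We must find the antiderivative of our jerk equation j(t) = 7·cos(t) 3 times. Finding the antiderivative of j(t) and using a(0) = 0: a(t) = 7·sin(t). The integral of acceleration is velocity. Using v(0) = -7, we get v(t) = -7·cos(t). Taking ∫v(t)dt and applying x(0) = 4, we find x(t) = 4 - 7·sin(t). We have position x(t) = 4 - 7·sin(t). Substituting t = pi/2: x(pi/2) = -3.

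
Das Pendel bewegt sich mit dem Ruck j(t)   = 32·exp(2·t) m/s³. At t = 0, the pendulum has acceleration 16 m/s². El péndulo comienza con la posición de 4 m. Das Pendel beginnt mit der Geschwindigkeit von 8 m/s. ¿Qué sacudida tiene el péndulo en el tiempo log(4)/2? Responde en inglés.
From the given jerk equation j(t) = 32·exp(2·t), we substitute t = log(4)/2 to get j = 128.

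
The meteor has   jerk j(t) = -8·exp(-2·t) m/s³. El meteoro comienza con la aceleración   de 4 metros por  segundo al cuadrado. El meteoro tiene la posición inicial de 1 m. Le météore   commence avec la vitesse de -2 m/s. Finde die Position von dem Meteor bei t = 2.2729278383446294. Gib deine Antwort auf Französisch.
En partant du jerk j(t) = -8·exp(-2·t), nous prenons 3 primitives. En intégrant le jerk et en utilisant la condition initiale a(0) = 4, nous obtenons a(t) = 4·exp(-2·t). En intégrant l'accélération et en utilisant la condition initiale v(0) = -2, nous obtenons v(t) = -2·exp(-2·t). L'intégrale de la vitesse, avec x(0) = 1, donne la position: x(t) = exp(-2·t). De l'équation de la position x(t) = exp(-2·t), nous substituons t = 2.2729278383446294 pour obtenir x = 0.0106110891688672.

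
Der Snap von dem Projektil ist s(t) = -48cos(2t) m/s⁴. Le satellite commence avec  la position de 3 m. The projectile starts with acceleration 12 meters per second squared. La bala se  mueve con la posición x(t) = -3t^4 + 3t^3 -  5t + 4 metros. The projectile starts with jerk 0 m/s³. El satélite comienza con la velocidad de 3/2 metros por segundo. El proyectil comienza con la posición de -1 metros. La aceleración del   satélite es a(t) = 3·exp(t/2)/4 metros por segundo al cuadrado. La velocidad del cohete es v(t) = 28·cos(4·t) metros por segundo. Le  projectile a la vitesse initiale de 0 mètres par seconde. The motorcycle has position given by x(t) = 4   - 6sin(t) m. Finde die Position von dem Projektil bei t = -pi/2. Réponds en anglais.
To solve this, we need to take 4 antiderivatives of our snap equation s(t) = -48·cos(2·t). Finding the integral of s(t) and using j(0) = 0: j(t) = -24·sin(2·t). The antiderivative of jerk, with a(0) = 12, gives acceleration: a(t) = 12·cos(2·t). Finding the antiderivative of a(t) and using v(0) = 0: v(t) = 6·sin(2·t). The antiderivative of velocity is position. Using x(0) = -1, we get x(t) = 2 - 3·cos(2·t). Using x(t) = 2 - 3·cos(2·t) and substituting t = -pi/2, we find x = 5.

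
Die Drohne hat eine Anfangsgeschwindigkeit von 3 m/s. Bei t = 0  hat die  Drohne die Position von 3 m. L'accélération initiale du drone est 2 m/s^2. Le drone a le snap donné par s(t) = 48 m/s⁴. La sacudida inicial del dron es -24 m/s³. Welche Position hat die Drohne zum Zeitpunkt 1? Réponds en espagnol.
Para resolver esto, necesitamos tomar 4 antiderivadas de nuestra ecuación del snap s(t) = 48. Integrando el snap y usando la condición inicial j(0) = -24, obtenemos j(t) = 48·t - 24. Integrando la sacudida y usando la condición inicial a(0) = 2, obtenemos a(t) = 24·t^2 - 24·t + 2. Tomando ∫a(t)dt y aplicando v(0) = 3, encontramos v(t) = 8·t^3 - 12·t^2 + 2·t + 3. La integral de la velocidad, con x(0) = 3, da la posición: x(t) = 2·t^4 - 4·t^3 + t^2 + 3·t + 3. De la ecuación de la posición x(t) = 2·t^4 - 4·t^3 + t^2 + 3·t + 3, sustituimos t = 1 para obtener x = 5.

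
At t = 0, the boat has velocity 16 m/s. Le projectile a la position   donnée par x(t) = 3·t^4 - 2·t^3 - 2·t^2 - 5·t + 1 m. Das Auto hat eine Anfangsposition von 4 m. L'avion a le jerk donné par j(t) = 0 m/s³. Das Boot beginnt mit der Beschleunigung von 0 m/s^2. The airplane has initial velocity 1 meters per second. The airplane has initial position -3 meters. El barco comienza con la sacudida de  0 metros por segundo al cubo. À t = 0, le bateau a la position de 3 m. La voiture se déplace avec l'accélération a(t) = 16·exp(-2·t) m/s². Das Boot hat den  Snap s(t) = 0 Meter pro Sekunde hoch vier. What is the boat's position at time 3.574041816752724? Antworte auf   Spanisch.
Para resolver esto, necesitamos tomar 4 antiderivadas de nuestra ecuación del snap s(t) = 0. La integral del snap, con j(0) = 0, da la sacudida: j(t) = 0. Tomando ∫j(t)dt y aplicando a(0) = 0, encontramos a(t) = 0. Tomando ∫a(t)dt y aplicando v(0) = 16, encontramos v(t) = 16. La antiderivada de la velocidad, con x(0) = 3, da la posición: x(t) = 16·t + 3. Usando x(t) = 16·t + 3 y sustituyendo t = 3.574041816752724, encontramos x = 60.1846690680436.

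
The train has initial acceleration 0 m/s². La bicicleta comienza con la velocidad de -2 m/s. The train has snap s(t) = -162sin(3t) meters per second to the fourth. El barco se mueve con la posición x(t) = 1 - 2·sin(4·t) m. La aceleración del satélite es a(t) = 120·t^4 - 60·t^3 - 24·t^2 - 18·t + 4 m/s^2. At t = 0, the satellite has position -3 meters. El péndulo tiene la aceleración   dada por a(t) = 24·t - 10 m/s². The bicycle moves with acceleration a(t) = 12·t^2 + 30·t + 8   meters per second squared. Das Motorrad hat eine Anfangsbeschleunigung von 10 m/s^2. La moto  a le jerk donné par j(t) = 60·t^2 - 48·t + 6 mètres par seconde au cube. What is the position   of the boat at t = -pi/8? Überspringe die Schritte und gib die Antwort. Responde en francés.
x(-pi/8) = 3.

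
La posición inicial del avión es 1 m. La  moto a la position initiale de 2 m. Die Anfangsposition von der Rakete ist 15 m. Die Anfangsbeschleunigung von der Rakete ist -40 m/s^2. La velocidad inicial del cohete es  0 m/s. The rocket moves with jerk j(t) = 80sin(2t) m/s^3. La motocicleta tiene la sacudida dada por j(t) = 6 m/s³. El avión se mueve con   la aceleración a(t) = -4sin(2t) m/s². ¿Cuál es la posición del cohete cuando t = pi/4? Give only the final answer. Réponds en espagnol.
En t = pi/4, x = 5.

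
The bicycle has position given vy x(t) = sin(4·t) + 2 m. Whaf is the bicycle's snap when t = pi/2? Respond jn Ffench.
Pour résoudre ceci, nous devons prendre 4 dérivées de notre équation de la position x(t) = sin(4·t) + 2. La dérivée de la position donne la vitesse: v(t) = 4·cos(4·t). La dérivée de la vitesse donne l'accélération: a(t) = -16·sin(4·t). En prenant d/dt de a(t), nous trouvons j(t) = -64·cos(4·t). La dérivée du jerk donne le snap: s(t) = 256·sin(4·t). En utilisant s(t) = 256·sin(4·t) et en substituant t = pi/2, nous trouvons s = 0.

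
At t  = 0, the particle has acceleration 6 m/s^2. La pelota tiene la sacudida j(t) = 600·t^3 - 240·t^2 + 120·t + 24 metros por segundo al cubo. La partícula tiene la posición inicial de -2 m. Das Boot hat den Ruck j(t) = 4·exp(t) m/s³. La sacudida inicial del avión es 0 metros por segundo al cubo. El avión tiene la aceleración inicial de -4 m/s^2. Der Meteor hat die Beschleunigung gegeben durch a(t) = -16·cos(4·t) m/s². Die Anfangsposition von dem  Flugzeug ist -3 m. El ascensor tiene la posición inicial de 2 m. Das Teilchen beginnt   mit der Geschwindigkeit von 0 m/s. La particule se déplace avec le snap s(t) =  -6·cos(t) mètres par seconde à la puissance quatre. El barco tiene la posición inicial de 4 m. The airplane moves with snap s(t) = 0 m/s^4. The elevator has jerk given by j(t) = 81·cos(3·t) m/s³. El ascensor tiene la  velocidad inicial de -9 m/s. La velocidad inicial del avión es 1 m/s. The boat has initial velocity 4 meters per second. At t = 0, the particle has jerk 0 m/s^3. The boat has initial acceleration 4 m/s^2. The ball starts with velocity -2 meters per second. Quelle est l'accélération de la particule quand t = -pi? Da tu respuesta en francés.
En partant du snap s(t) = -6·cos(t), nous prenons 2 intégrales. En intégrant le snap et en utilisant la condition initiale j(0) = 0, nous obtenons j(t) = -6·sin(t). En prenant ∫j(t)dt et en appliquant a(0) = 6, nous trouvons a(t) = 6·cos(t). En utilisant a(t) = 6·cos(t) et en substituant t = -pi, nous trouvons a = -6.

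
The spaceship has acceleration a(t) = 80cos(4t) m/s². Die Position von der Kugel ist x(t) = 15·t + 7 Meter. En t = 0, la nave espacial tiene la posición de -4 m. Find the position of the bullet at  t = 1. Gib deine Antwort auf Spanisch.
De la ecuación de la posición x(t) = 15·t + 7, sustituimos t = 1 para obtener x = 22.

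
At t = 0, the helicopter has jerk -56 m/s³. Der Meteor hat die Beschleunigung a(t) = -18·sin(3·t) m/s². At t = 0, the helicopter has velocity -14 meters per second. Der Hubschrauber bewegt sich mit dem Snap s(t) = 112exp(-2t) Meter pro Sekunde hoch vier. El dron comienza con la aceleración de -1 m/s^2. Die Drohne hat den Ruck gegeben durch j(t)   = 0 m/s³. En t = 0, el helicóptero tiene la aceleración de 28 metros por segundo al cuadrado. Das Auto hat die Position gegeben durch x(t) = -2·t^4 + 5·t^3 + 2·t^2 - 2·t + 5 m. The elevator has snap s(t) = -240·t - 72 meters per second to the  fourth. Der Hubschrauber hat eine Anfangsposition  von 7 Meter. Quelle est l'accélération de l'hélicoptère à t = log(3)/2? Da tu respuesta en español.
Necesitamos integrar nuestra ecuación del snap s(t) = 112·exp(-2·t) 2 veces. Integrando el snap y usando la condición inicial j(0) = -56, obtenemos j(t) = -56·exp(-2·t). La antiderivada de la sacudida es la aceleración. Usando a(0) = 28, obtenemos a(t) = 28·exp(-2·t). Usando a(t) = 28·exp(-2·t) y sustituyendo t = log(3)/2, encontramos a = 28/3.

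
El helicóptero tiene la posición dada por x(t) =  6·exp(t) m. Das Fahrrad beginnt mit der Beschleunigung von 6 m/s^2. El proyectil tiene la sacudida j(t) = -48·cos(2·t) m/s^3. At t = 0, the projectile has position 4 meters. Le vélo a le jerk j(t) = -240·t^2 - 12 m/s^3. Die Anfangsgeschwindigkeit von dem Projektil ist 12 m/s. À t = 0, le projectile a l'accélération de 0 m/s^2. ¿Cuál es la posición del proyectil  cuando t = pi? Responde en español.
Para resolver esto, necesitamos tomar 3 antiderivadas de nuestra ecuación de la sacudida j(t) = -48·cos(2·t). La integral de la sacudida, con a(0) = 0, da la aceleración: a(t) = -24·sin(2·t). La integral de la aceleración es la velocidad. Usando v(0) = 12, obtenemos v(t) = 12·cos(2·t). La integral de la velocidad es la posición. Usando x(0) = 4, obtenemos x(t) = 6·sin(2·t) + 4. Tenemos la posición x(t) = 6·sin(2·t) + 4. Sustituyendo t = pi: x(pi) = 4.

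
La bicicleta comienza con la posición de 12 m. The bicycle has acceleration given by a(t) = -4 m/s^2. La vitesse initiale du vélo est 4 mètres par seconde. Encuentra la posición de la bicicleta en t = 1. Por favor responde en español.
Para resolver esto, necesitamos tomar 2 integrales de nuestra ecuación de la aceleración a(t) = -4. Tomando ∫a(t)dt y aplicando v(0) = 4, encontramos v(t) = 4 - 4·t. La antiderivada de la velocidad es la posición. Usando x(0) = 12, obtenemos x(t) = -2·t^2 + 4·t + 12. Usando x(t) = -2·t^2 + 4·t + 12 y sustituyendo t = 1, encontramos x = 14.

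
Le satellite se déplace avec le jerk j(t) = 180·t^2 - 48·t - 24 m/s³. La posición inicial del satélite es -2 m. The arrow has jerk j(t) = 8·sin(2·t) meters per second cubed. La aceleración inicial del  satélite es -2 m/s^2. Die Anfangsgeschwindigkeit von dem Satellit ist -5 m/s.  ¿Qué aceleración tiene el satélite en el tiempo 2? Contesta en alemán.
Wir müssen unsere Gleichung für den Ruck j(t) = 180·t^2 - 48·t - 24 1-mal integrieren. Das Integral von dem Ruck, mit a(0) = -2, ergibt die Beschleunigung: a(t) = 60·t^3 - 24·t^2 - 24·t - 2. Aus der Gleichung für die Beschleunigung a(t) = 60·t^3 - 24·t^2 - 24·t - 2, setzen wir t = 2 ein und erhalten a = 334.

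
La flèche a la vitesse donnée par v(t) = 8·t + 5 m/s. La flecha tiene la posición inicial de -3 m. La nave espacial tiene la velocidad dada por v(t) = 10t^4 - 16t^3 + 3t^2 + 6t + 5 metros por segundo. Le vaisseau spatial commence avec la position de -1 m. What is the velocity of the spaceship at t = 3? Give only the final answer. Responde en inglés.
The velocity at t = 3 is v = 428.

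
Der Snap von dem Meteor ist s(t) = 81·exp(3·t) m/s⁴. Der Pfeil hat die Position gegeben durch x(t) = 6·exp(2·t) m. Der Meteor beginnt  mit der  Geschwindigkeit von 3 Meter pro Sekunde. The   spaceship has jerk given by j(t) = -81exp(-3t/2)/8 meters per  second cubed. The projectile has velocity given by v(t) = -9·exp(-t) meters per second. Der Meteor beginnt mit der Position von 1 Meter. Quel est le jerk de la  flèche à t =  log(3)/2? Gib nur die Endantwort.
À t = log(3)/2, j = 144.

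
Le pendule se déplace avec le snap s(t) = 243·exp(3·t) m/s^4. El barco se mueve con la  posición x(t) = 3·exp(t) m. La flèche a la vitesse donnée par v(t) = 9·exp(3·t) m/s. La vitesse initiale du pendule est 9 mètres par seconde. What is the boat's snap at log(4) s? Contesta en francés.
Nous devons dériver notre équation de la position x(t) = 3·exp(t) 4 fois. En prenant d/dt de x(t), nous trouvons v(t) = 3·exp(t). La dérivée de la vitesse donne l'accélération: a(t) = 3·exp(t). En prenant d/dt de a(t), nous trouvons j(t) = 3·exp(t). En prenant d/dt de j(t), nous trouvons s(t) = 3·exp(t). Nous avons le snap s(t) = 3·exp(t). En substituant t = log(4): s(log(4)) = 12.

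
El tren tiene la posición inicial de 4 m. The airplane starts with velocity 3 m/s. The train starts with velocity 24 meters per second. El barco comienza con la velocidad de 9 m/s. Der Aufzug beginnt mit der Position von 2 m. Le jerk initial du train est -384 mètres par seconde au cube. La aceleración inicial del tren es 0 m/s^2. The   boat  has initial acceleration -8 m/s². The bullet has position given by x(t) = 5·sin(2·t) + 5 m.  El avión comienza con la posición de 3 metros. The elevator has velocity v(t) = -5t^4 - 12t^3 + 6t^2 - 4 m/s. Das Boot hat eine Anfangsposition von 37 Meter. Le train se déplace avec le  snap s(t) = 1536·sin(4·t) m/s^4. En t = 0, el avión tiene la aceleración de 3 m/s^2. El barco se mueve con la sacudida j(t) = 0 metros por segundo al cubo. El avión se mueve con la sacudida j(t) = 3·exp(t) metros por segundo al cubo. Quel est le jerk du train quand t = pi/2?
Pour résoudre ceci, nous devons prendre 1 intégrale de notre équation du snap s(t) = 1536·sin(4·t). La primitive du snap est le jerk. En utilisant j(0) = -384, nous obtenons j(t) = -384·cos(4·t). Nous avons le jerk j(t) = -384·cos(4·t). En substituant t = pi/2: j(pi/2) = -384.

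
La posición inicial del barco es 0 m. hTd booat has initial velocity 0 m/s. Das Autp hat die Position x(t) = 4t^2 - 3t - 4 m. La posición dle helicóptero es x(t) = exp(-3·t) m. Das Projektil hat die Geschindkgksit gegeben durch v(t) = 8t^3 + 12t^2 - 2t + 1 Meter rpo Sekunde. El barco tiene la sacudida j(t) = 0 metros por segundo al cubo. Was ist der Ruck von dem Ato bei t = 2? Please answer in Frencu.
En partant de la position x(t) = 4·t^2 - 3·t - 4, nous prenons 3 dérivées. La dérivée de la position donne la vitesse: v(t) = 8·t - 3. En prenant d/dt de v(t), nous trouvons a(t) = 8. En dérivant l'accélération, nous obtenons le jerk: j(t) = 0. En utilisant j(t) = 0 et en substituant t = 2, nous trouvons j = 0.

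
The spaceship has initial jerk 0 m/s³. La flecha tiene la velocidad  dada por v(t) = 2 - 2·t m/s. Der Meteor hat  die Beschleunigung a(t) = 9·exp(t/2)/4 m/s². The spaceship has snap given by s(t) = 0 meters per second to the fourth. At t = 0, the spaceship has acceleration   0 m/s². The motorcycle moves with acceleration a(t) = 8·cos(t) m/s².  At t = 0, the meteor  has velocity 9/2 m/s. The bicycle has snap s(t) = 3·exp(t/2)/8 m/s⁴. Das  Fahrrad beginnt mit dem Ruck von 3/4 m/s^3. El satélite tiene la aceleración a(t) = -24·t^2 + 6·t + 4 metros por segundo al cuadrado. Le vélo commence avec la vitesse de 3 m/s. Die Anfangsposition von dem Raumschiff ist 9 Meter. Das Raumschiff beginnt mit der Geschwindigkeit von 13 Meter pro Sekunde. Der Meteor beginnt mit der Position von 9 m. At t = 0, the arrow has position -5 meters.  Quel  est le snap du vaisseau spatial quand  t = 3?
Nous avons le snap s(t) = 0. En substituant t = 3: s(3) = 0.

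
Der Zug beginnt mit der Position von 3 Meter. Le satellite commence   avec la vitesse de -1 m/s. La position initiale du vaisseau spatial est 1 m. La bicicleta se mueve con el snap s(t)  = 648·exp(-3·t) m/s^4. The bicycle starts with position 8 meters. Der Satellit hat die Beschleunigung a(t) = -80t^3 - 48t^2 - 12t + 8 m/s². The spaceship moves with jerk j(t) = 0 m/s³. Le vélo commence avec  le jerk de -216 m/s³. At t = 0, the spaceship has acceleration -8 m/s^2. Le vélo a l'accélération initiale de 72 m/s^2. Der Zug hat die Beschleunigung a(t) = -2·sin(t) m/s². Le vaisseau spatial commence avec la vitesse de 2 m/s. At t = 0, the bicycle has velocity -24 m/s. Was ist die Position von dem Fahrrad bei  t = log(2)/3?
Ausgehend von dem Snap s(t) = 648·exp(-3·t), nehmen wir 4 Integrale. Das Integral von dem Snap ist der Ruck. Mit j(0) = -216 erhalten wir j(t) = -216·exp(-3·t). Mit ∫j(t)dt und Anwendung von a(0) = 72, finden wir a(t) = 72·exp(-3·t). Die Stammfunktion von der Beschleunigung, mit v(0) = -24, ergibt die Geschwindigkeit: v(t) = -24·exp(-3·t). Die Stammfunktion von der Geschwindigkeit ist die Position. Mit x(0) = 8 erhalten wir x(t) = 8·exp(-3·t). Aus der Gleichung für die Position x(t) = 8·exp(-3·t), setzen wir t = log(2)/3 ein und erhalten x = 4.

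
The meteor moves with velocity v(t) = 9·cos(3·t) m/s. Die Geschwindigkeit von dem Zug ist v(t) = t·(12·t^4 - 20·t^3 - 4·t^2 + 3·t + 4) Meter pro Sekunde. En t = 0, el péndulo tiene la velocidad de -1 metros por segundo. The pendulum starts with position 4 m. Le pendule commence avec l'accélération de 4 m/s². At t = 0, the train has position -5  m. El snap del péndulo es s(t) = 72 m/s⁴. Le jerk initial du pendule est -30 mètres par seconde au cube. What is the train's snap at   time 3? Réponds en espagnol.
Partiendo de la velocidad v(t) = t·(12·t^4 - 20·t^3 - 4·t^2 + 3·t + 4), tomamos 3 derivadas. Derivando la velocidad, obtenemos la aceleración: a(t) = 12·t^4 - 20·t^3 - 4·t^2 + t·(48·t^3 - 60·t^2 - 8·t + 3) + 3·t + 4. La derivada de la aceleración da la sacudida: j(t) = 96·t^3 - 120·t^2 + t·(144·t^2 - 120·t - 8) - 16·t + 6. Derivando la sacudida, obtenemos el snap: s(t) = 432·t^2 + t·(288·t - 120) - 360·t - 24. Tenemos el snap s(t) = 432·t^2 + t·(288·t - 120) - 360·t - 24. Sustituyendo t = 3: s(3) = 5016.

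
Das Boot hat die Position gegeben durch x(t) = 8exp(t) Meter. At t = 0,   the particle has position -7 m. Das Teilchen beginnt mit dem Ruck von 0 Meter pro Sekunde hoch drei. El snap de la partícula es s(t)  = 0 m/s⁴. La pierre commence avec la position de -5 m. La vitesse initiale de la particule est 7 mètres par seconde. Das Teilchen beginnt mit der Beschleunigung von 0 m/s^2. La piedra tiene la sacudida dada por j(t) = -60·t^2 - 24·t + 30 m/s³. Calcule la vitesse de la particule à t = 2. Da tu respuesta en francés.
En partant du snap s(t) = 0, nous prenons 3 intégrales. L'intégrale du snap est le jerk. En utilisant j(0) = 0, nous obtenons j(t) = 0. La primitive du jerk est l'accélération. En utilisant a(0) = 0, nous obtenons a(t) = 0. En intégrant l'accélération et en utilisant la condition initiale v(0) = 7, nous obtenons v(t) = 7. De l'équation de la vitesse v(t) = 7, nous substituons t = 2 pour obtenir v = 7.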